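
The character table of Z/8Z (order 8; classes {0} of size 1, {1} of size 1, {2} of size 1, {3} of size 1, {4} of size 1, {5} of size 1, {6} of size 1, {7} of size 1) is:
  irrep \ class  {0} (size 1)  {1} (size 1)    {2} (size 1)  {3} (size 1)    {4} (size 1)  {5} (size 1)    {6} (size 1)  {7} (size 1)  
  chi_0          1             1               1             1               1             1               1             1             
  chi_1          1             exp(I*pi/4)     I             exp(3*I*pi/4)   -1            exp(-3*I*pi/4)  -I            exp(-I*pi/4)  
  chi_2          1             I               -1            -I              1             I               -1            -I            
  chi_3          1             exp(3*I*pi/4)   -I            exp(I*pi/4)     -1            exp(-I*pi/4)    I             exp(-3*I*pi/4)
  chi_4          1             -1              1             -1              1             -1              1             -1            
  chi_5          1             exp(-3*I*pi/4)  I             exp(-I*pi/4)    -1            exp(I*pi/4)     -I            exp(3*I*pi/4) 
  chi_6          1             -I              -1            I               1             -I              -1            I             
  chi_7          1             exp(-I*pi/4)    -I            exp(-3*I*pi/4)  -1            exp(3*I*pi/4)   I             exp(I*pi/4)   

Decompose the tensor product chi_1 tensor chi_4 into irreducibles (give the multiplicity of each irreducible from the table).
chi_1 tensor chi_4 = chi_5 (all other irreducibles have multiplicity 0).

Why: The character of a tensor product is the pointwise product (chi_1 * chi_4)(C) = chi_1(C) * chi_4(C):
  {0}: (1)*(1), {1}: (exp(I*pi/4))*(-1), {2}: (I)*(1), {3}: (exp(3*I*pi/4))*(-1), {4}: (-1)*(1), {5}: (exp(-3*I*pi/4))*(-1), {6}: (-I)*(1), {7}: (exp(-I*pi/4))*(-1)
so (chi_1 * chi_4) takes values
  {0} -> 1, {1} -> -exp(I*pi/4), {2} -> I, {3} -> -exp(3*I*pi/4), {4} -> -1, {5} -> -exp(-3*I*pi/4), {6} -> -I, {7} -> -exp(-I*pi/4).
Now take the inner product of this character with each irreducible chi from the table, <chi_1*chi_4, chi> = (1/8) sum_C |C| (chi_1*chi_4)(C) conj(chi(C)):
  <chi_1*chi_4, chi_0> = (1/8)[1*(1)*conj(1) + 1*(-exp(I*pi/4))*conj(1) + 1*(I)*conj(1) + 1*(-exp(3*I*pi/4))*conj(1) + 1*(-1)*conj(1) + 1*(-exp(-3*I*pi/4))*conj(1) + 1*(-I)*conj(1) + 1*(-exp(-I*pi/4))*conj(1)]
      = (1/8)[(1) + (-exp(I*pi/4)) + (I) + (-exp(3*I*pi/4)) + (-1) + (-exp(-3*I*pi/4)) + (-I) + (-exp(-I*pi/4))] = 0/8 = 0
  <chi_1*chi_4, chi_1> = (1/8)[1*(1)*conj(1) + 1*(-exp(I*pi/4))*conj(exp(I*pi/4)) + 1*(I)*conj(I) + 1*(-exp(3*I*pi/4))*conj(exp(3*I*pi/4)) + 1*(-1)*conj(-1) + 1*(-exp(-3*I*pi/4))*conj(exp(-3*I*pi/4)) + 1*(-I)*conj(-I) + 1*(-exp(-I*pi/4))*conj(exp(-I*pi/4))]
      = (1/8)[(1) + (-1) + (1) + (-1) + (1) + (-1) + (1) + (-1)] = 0/8 = 0
  <chi_1*chi_4, chi_2> = (1/8)[1*(1)*conj(1) + 1*(-exp(I*pi/4))*conj(I) + 1*(I)*conj(-1) + 1*(-exp(3*I*pi/4))*conj(-I) + 1*(-1)*conj(1) + 1*(-exp(-3*I*pi/4))*conj(I) + 1*(-I)*conj(-1) + 1*(-exp(-I*pi/4))*conj(-I)]
      = (1/8)[(1) + (exp(3*I*pi/4)) + (-I) + (-exp(-3*I*pi/4)) + (-1) + (exp(-I*pi/4)) + (I) + (-exp(I*pi/4))] = 0/8 = 0
  <chi_1*chi_4, chi_3> = (1/8)[1*(1)*conj(1) + 1*(-exp(I*pi/4))*conj(exp(3*I*pi/4)) + 1*(I)*conj(-I) + 1*(-exp(3*I*pi/4))*conj(exp(I*pi/4)) + 1*(-1)*conj(-1) + 1*(-exp(-3*I*pi/4))*conj(exp(-I*pi/4)) + 1*(-I)*conj(I) + 1*(-exp(-I*pi/4))*conj(exp(-3*I*pi/4))]
      = (1/8)[(1) + (I) + (-1) + (-I) + (1) + (I) + (-1) + (-I)] = 0/8 = 0
  <chi_1*chi_4, chi_4> = (1/8)[1*(1)*conj(1) + 1*(-exp(I*pi/4))*conj(-1) + 1*(I)*conj(1) + 1*(-exp(3*I*pi/4))*conj(-1) + 1*(-1)*conj(1) + 1*(-exp(-3*I*pi/4))*conj(-1) + 1*(-I)*conj(1) + 1*(-exp(-I*pi/4))*conj(-1)]
      = (1/8)[(1) + (exp(I*pi/4)) + (I) + (exp(3*I*pi/4)) + (-1) + (exp(-3*I*pi/4)) + (-I) + (exp(-I*pi/4))] = 0/8 = 0
  <chi_1*chi_4, chi_5> = (1/8)[1*(1)*conj(1) + 1*(-exp(I*pi/4))*conj(exp(-3*I*pi/4)) + 1*(I)*conj(I) + 1*(-exp(3*I*pi/4))*conj(exp(-I*pi/4)) + 1*(-1)*conj(-1) + 1*(-exp(-3*I*pi/4))*conj(exp(I*pi/4)) + 1*(-I)*conj(-I) + 1*(-exp(-I*pi/4))*conj(exp(3*I*pi/4))]
      = (1/8)[(1) + (1) + (1) + (1) + (1) + (1) + (1) + (1)] = 8/8 = 1
  <chi_1*chi_4, chi_6> = (1/8)[1*(1)*conj(1) + 1*(-exp(I*pi/4))*conj(-I) + 1*(I)*conj(-1) + 1*(-exp(3*I*pi/4))*conj(I) + 1*(-1)*conj(1) + 1*(-exp(-3*I*pi/4))*conj(-I) + 1*(-I)*conj(-1) + 1*(-exp(-I*pi/4))*conj(I)]
      = (1/8)[(1) + (-exp(3*I*pi/4)) + (-I) + (exp(-3*I*pi/4)) + (-1) + (-exp(-I*pi/4)) + (I) + (exp(I*pi/4))] = 0/8 = 0
  <chi_1*chi_4, chi_7> = (1/8)[1*(1)*conj(1) + 1*(-exp(I*pi/4))*conj(exp(-I*pi/4)) + 1*(I)*conj(-I) + 1*(-exp(3*I*pi/4))*conj(exp(-3*I*pi/4)) + 1*(-1)*conj(-1) + 1*(-exp(-3*I*pi/4))*conj(exp(3*I*pi/4)) + 1*(-I)*conj(I) + 1*(-exp(-I*pi/4))*conj(exp(I*pi/4))]
      = (1/8)[(1) + (-I) + (-1) + (I) + (1) + (-I) + (-1) + (I)] = 0/8 = 0
(Exp terms are combined using exp(i*s)*conj(exp(i*t)) = exp(i*(s-t)), and sums of them are collapsed using the identity that for every m > 1 the m distinct m-th roots of unity sum to 0, e.g. 1 + exp(2*I*pi/3) + exp(-2*I*pi/3) = 0.)
Hence the multiplicities are chi_5: 1. Dimension check: dim(chi_1)*dim(chi_4) = 1*1 = 1 and sum (mult * dim) = 1*1 = 1.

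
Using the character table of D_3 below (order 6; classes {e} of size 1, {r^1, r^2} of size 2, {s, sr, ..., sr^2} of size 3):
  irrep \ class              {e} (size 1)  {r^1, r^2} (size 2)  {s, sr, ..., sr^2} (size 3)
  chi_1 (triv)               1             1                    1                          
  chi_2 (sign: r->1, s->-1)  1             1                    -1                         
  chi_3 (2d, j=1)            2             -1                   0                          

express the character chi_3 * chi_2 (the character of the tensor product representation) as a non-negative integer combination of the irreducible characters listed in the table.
chi_3 tensor chi_2 = chi_3 (all other irreducibles have multiplicity 0).

Explanation: The character of a tensor product is the pointwise product (chi_3 * chi_2)(C) = chi_3(C) * chi_2(C):
  {e}: (2)*(1), {r^1, r^2}: (-1)*(1), {s, sr, ..., sr^2}: (0)*(-1)
so (chi_3 * chi_2) takes values
  {e} -> 2, {r^1, r^2} -> -1, {s, sr, ..., sr^2} -> 0.
Now take the inner product of this character with each irreducible chi from the table, <chi_3*chi_2, chi> = (1/6) sum_C |C| (chi_3*chi_2)(C) conj(chi(C)):
  <chi_3*chi_2, chi_1> = (1/6)[1*(2)*conj(1) + 2*(-1)*conj(1) + 3*(0)*conj(1)]
      = (1/6)[(2) + (-2) + (0)] = 0/6 = 0
  <chi_3*chi_2, chi_2> = (1/6)[1*(2)*conj(1) + 2*(-1)*conj(1) + 3*(0)*conj(-1)]
      = (1/6)[(2) + (-2) + (0)] = 0/6 = 0
  <chi_3*chi_2, chi_3> = (1/6)[1*(2)*conj(2) + 2*(-1)*conj(-1) + 3*(0)*conj(0)]
      = (1/6)[(4) + (2) + (0)] = 6/6 = 1
Hence the multiplicities are chi_3: 1. Dimension check: dim(chi_3)*dim(chi_2) = 2*1 = 2 and sum (mult * dim) = 1*2 = 2.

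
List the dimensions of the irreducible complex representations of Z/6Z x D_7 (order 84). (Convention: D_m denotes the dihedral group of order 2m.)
Dimensions: 1, 1, 1, 1, 1, 1, 1, 1, 1, 1, 1, 1, 2, 2, 2, 2, 2, 2, 2, 2, 2, 2, 2, 2, 2, 2, 2, 2, 2, 2

Proof sketch: There are 30 irreducibles (= number of conjugacy classes). Their dimensions d_i satisfy sum d_i^2 = |G| = 84: 1 + 1 + 1 + 1 + 1 + 1 + 1 + 1 + 1 + 1 + 1 + 1 + 4 + 4 + 4 + 4 + 4 + 4 + 4 + 4 + 4 + 4 + 4 + 4 + 4 + 4 + 4 + 4 + 4 + 4 = 84. (For the product with Z/6Z: each of the 6 1-dim characters of Z/6Z tensors with each irrep of D_7, giving 6 copies of each D_7-dimension.)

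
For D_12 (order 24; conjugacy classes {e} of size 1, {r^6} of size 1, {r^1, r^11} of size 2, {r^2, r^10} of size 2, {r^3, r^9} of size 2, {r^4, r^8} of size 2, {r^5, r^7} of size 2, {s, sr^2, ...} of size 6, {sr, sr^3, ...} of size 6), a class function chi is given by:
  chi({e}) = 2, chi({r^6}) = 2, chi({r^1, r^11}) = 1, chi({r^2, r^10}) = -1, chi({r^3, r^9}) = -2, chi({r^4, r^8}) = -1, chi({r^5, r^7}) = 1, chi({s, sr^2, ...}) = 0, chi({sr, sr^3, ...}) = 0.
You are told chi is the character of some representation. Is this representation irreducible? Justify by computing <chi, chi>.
Irreducible: <chi, chi> = 1.

Argument: <chi, chi> = (1/|G|) sum_C |C| * |chi(C)|^2 = (1/24)[1*|2|^2 + 1*|2|^2 + 2*|1|^2 + 2*|-1|^2 + 2*|-2|^2 + 2*|-1|^2 + 2*|1|^2 + 6*|0|^2 + 6*|0|^2]
  = (1/24)[(4) + (4) + (2) + (2) + (8) + (2) + (2) + (0) + (0)] = 24/24 = 1.
A character is irreducible iff <chi, chi> = 1, so this representation is irreducible.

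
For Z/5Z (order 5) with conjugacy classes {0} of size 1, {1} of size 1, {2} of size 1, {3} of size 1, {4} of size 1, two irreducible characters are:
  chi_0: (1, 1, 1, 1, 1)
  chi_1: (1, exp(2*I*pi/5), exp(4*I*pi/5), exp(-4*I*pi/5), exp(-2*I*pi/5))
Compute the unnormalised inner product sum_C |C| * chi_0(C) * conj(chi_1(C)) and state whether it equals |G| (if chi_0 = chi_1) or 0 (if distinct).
Sum = 0; so <chi_0, chi_1> = 0 (distinct irreducibles are orthogonal).

Details: Compute term by term over conjugacy classes (|C| * chi_0(C) * conj(chi_1(C))):
  1*(1)*conj(1) + 1*(1)*conj(exp(2*I*pi/5)) + 1*(1)*conj(exp(4*I*pi/5)) + 1*(1)*conj(exp(-4*I*pi/5)) + 1*(1)*conj(exp(-2*I*pi/5))
  = (1) + (exp(-2*I*pi/5)) + (exp(-4*I*pi/5)) + (exp(4*I*pi/5)) + (exp(2*I*pi/5))
  = 0.
(Exp terms are combined using exp(i*s)*conj(exp(i*t)) = exp(i*(s-t)), and sums of them are collapsed using the identity that for every m > 1 the m distinct m-th roots of unity sum to 0, e.g. 1 + exp(2*I*pi/3) + exp(-2*I*pi/3) = 0.)
Dividing by |G| = 5 gives 0/5 = 0, matching the row-orthogonality relation <chi_0, chi_1> = [chi_0 = chi_1].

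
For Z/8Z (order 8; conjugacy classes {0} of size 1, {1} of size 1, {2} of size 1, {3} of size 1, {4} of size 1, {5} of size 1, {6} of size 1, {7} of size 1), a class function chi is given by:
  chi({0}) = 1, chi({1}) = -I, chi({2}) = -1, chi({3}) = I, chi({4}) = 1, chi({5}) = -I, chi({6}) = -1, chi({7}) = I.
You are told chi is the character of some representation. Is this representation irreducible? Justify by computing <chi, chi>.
Irreducible: <chi, chi> = 1.

Proof sketch: <chi, chi> = (1/|G|) sum_C |C| * |chi(C)|^2 = (1/8)[1*|1|^2 + 1*|-I|^2 + 1*|-1|^2 + 1*|I|^2 + 1*|1|^2 + 1*|-I|^2 + 1*|-1|^2 + 1*|I|^2]
  = (1/8)[(1) + (1) + (1) + (1) + (1) + (1) + (1) + (1)] = 8/8 = 1.
(Exp terms are combined using exp(i*s)*conj(exp(i*t)) = exp(i*(s-t)), and sums of them are collapsed using the identity that for every m > 1 the m distinct m-th roots of unity sum to 0, e.g. 1 + exp(2*I*pi/3) + exp(-2*I*pi/3) = 0.)
A character is irreducible iff <chi, chi> = 1, so this representation is irreducible.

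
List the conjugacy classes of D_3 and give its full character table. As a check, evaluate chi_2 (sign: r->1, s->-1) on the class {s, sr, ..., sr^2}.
Conjugacy classes: {e} of size 1, {r^1, r^2} of size 2, {s, sr, ..., sr^2} of size 3.
Character table:
  irrep \ class              {e} (size 1)  {r^1, r^2} (size 2)  {s, sr, ..., sr^2} (size 3)
  chi_1 (triv)               1             1                    1                          
  chi_2 (sign: r->1, s->-1)  1             1                    -1                         
  chi_3 (2d, j=1)            2             -1                   0                          

Spot check: chi_2 (sign: r->1, s->-1) on {s, sr, ..., sr^2} = -1.

Working: D_3 has order 2*3 = 6 with 3 conjugacy classes, hence 3 irreducibles. Sum of squared dims 1 + 1 + 4 = 6 = |G|. Linear characters come from the abelianisation; the 2-dimensional irreps have character r^k -> 2*cos(2*pi*j*k/3), reflections -> 0.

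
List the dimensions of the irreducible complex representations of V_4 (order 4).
Dimensions: 1, 1, 1, 1

There are 4 irreducibles (= number of conjugacy classes). Their dimensions d_i satisfy sum d_i^2 = |G| = 4: 1 + 1 + 1 + 1 = 4.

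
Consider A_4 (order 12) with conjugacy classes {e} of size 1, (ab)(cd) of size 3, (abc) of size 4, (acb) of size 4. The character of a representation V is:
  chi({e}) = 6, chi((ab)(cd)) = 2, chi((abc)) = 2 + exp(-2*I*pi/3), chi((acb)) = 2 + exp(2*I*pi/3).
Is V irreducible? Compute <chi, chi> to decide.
Not irreducible (reducible): <chi, chi> = 6 > 1.

Proof sketch: <chi, chi> = (1/|G|) sum_C |C| * |chi(C)|^2 = (1/12)[1*|6|^2 + 3*|2|^2 + 4*|2 + exp(-2*I*pi/3)|^2 + 4*|2 + exp(2*I*pi/3)|^2]
  = (1/12)[(36) + (12) + (12) + (12)] = 72/12 = 6.
(Exp terms are combined using exp(i*s)*conj(exp(i*t)) = exp(i*(s-t)), and sums of them are collapsed using the identity that for every m > 1 the m distinct m-th roots of unity sum to 0, e.g. 1 + exp(2*I*pi/3) + exp(-2*I*pi/3) = 0.)
A character is irreducible iff <chi, chi> = 1, so this representation is reducible.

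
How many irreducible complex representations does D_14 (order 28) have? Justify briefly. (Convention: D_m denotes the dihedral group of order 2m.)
10

Proof sketch: The number of irreducible complex representations of a finite group equals its number of conjugacy classes. D_14 has 10 conjugacy classes (n/2 + 3 for n even), so D_14 (order 28) has exactly 10 irreducible complex representations.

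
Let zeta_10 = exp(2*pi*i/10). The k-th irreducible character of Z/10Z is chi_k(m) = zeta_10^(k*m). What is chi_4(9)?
chi_4(9) = zeta_10^36 = exp(-4*I*pi/5)

Derivation: chi_4(9) = zeta_10^(4*9) = zeta_10^36. Since zeta_10^10 = 1, this equals zeta_10^6 = exp(2*pi*i*6/10) = exp(-4*I*pi/5).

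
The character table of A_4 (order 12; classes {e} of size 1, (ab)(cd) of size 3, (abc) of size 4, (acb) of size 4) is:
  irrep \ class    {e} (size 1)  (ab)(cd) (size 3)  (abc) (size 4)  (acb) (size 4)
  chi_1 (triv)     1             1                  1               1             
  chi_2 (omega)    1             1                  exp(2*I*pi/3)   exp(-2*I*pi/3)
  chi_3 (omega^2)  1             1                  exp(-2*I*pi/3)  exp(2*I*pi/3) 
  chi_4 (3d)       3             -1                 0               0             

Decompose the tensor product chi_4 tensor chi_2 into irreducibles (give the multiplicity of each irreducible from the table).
chi_4 tensor chi_2 = chi_4 (all other irreducibles have multiplicity 0).

The character of a tensor product is the pointwise product (chi_4 * chi_2)(C) = chi_4(C) * chi_2(C):
  {e}: (3)*(1), (ab)(cd): (-1)*(1), (abc): (0)*(exp(2*I*pi/3)), (acb): (0)*(exp(-2*I*pi/3))
so (chi_4 * chi_2) takes values
  {e} -> 3, (ab)(cd) -> -1, (abc) -> 0, (acb) -> 0.
Now take the inner product of this character with each irreducible chi from the table, <chi_4*chi_2, chi> = (1/12) sum_C |C| (chi_4*chi_2)(C) conj(chi(C)):
  <chi_4*chi_2, chi_1> = (1/12)[1*(3)*conj(1) + 3*(-1)*conj(1) + 4*(0)*conj(1) + 4*(0)*conj(1)]
      = (1/12)[(3) + (-3) + (0) + (0)] = 0/12 = 0
  <chi_4*chi_2, chi_2> = (1/12)[1*(3)*conj(1) + 3*(-1)*conj(1) + 4*(0)*conj(exp(2*I*pi/3)) + 4*(0)*conj(exp(-2*I*pi/3))]
      = (1/12)[(3) + (-3) + (0) + (0)] = 0/12 = 0
  <chi_4*chi_2, chi_3> = (1/12)[1*(3)*conj(1) + 3*(-1)*conj(1) + 4*(0)*conj(exp(-2*I*pi/3)) + 4*(0)*conj(exp(2*I*pi/3))]
      = (1/12)[(3) + (-3) + (0) + (0)] = 0/12 = 0
  <chi_4*chi_2, chi_4> = (1/12)[1*(3)*conj(3) + 3*(-1)*conj(-1) + 4*(0)*conj(0) + 4*(0)*conj(0)]
      = (1/12)[(9) + (3) + (0) + (0)] = 12/12 = 1
(Exp terms are combined using exp(i*s)*conj(exp(i*t)) = exp(i*(s-t)), and sums of them are collapsed using the identity that for every m > 1 the m distinct m-th roots of unity sum to 0, e.g. 1 + exp(2*I*pi/3) + exp(-2*I*pi/3) = 0.)
Hence the multiplicities are chi_4: 1. Dimension check: dim(chi_4)*dim(chi_2) = 3*1 = 3 and sum (mult * dim) = 1*3 = 3.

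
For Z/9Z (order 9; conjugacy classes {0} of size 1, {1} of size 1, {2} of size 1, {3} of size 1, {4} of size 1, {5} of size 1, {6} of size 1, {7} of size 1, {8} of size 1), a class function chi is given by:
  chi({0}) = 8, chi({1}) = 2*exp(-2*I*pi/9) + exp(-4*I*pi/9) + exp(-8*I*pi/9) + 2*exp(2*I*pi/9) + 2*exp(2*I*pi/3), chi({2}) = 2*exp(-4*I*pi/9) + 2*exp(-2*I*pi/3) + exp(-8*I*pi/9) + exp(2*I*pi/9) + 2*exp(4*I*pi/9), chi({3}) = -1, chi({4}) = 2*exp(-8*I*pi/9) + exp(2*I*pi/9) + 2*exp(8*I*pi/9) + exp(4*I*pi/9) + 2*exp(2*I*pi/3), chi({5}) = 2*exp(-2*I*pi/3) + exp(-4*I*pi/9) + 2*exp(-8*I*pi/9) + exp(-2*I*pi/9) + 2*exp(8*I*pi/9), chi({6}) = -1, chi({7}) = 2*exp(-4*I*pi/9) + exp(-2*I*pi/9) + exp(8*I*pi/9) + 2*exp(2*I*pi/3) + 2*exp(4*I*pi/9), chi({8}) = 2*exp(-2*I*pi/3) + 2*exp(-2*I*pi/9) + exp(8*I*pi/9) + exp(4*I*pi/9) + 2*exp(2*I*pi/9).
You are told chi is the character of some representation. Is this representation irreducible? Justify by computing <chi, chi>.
Not irreducible (reducible): <chi, chi> = 14 > 1.

Reasoning: <chi, chi> = (1/|G|) sum_C |C| * |chi(C)|^2 = (1/9)[1*|8|^2 + 1*|2*exp(-2*I*pi/9) + exp(-4*I*pi/9) + exp(-8*I*pi/9) + 2*exp(2*I*pi/9) + 2*exp(2*I*pi/3)|^2 + 1*|2*exp(-4*I*pi/9) + 2*exp(-2*I*pi/3) + exp(-8*I*pi/9) + exp(2*I*pi/9) + 2*exp(4*I*pi/9)|^2 + 1*|-1|^2 + 1*|2*exp(-8*I*pi/9) + exp(2*I*pi/9) + 2*exp(8*I*pi/9) + exp(4*I*pi/9) + 2*exp(2*I*pi/3)|^2 + 1*|2*exp(-2*I*pi/3) + exp(-4*I*pi/9) + 2*exp(-8*I*pi/9) + exp(-2*I*pi/9) + 2*exp(8*I*pi/9)|^2 + 1*|-1|^2 + 1*|2*exp(-4*I*pi/9) + exp(-2*I*pi/9) + exp(8*I*pi/9) + 2*exp(2*I*pi/3) + 2*exp(4*I*pi/9)|^2 + 1*|2*exp(-2*I*pi/3) + 2*exp(-2*I*pi/9) + exp(8*I*pi/9) + exp(4*I*pi/9) + 2*exp(2*I*pi/9)|^2]
  = (1/9)[(64) + (14 + 11*exp(-4*I*pi/9) + 4*exp(-2*I*pi/3) + 8*exp(-8*I*pi/9) + 2*exp(-2*I*pi/9) + 2*exp(2*I*pi/9) + 8*exp(8*I*pi/9) + 4*exp(2*I*pi/3) + 11*exp(4*I*pi/9)) + (14 + 8*exp(-2*I*pi/9) + 11*exp(-8*I*pi/9) + 4*exp(-2*I*pi/3) + 2*exp(-4*I*pi/9) + 2*exp(4*I*pi/9) + 4*exp(2*I*pi/3) + 11*exp(8*I*pi/9) + 8*exp(2*I*pi/9)) + (1) + (14 + 8*exp(-4*I*pi/9) + 11*exp(-2*I*pi/9) + 4*exp(-2*I*pi/3) + 2*exp(-8*I*pi/9) + 2*exp(8*I*pi/9) + 4*exp(2*I*pi/3) + 11*exp(2*I*pi/9) + 8*exp(4*I*pi/9)) + (14 + 8*exp(-4*I*pi/9) + 11*exp(-2*I*pi/9) + 4*exp(-2*I*pi/3) + 2*exp(-8*I*pi/9) + 2*exp(8*I*pi/9) + 4*exp(2*I*pi/3) + 11*exp(2*I*pi/9) + 8*exp(4*I*pi/9)) + (1) + (14 + 8*exp(-2*I*pi/9) + 11*exp(-8*I*pi/9) + 4*exp(-2*I*pi/3) + 2*exp(-4*I*pi/9) + 2*exp(4*I*pi/9) + 4*exp(2*I*pi/3) + 11*exp(8*I*pi/9) + 8*exp(2*I*pi/9)) + (14 + 11*exp(-4*I*pi/9) + 4*exp(-2*I*pi/3) + 8*exp(-8*I*pi/9) + 2*exp(-2*I*pi/9) + 2*exp(2*I*pi/9) + 8*exp(8*I*pi/9) + 4*exp(2*I*pi/3) + 11*exp(4*I*pi/9))] = 126/9 = 14.
(Exp terms are combined using exp(i*s)*conj(exp(i*t)) = exp(i*(s-t)), and sums of them are collapsed using the identity that for every m > 1 the m distinct m-th roots of unity sum to 0, e.g. 1 + exp(2*I*pi/3) + exp(-2*I*pi/3) = 0.)
A character is irreducible iff <chi, chi> = 1, so this representation is reducible.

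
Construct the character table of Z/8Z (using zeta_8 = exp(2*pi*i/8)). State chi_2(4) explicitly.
Character table of Z/8Z (irreps indexed chi_0,...,chi_7 with chi_k(m) = zeta_8^(k*m), zeta_8 = exp(2*pi*i/8)):
  irrep \ class  {0} (size 1)  {1} (size 1)    {2} (size 1)  {3} (size 1)    {4} (size 1)  {5} (size 1)    {6} (size 1)  {7} (size 1)  
  chi_0          1             1               1             1               1             1               1             1             
  chi_1          1             exp(I*pi/4)     I             exp(3*I*pi/4)   -1            exp(-3*I*pi/4)  -I            exp(-I*pi/4)  
  chi_2          1             I               -1            -I              1             I               -1            -I            
  chi_3          1             exp(3*I*pi/4)   -I            exp(I*pi/4)     -1            exp(-I*pi/4)    I             exp(-3*I*pi/4)
  chi_4          1             -1              1             -1              1             -1              1             -1            
  chi_5          1             exp(-3*I*pi/4)  I             exp(-I*pi/4)    -1            exp(I*pi/4)     -I            exp(3*I*pi/4) 
  chi_6          1             -I              -1            I               1             -I              -1            I             
  chi_7          1             exp(-I*pi/4)    -I            exp(-3*I*pi/4)  -1            exp(3*I*pi/4)   I             exp(I*pi/4)   

Spot check: chi_2(4) = zeta_8^(2*4) = zeta_8^8 = 1.

Details: Z/8Z is abelian, so all 8 irreducible complex representations are 1-dimensional. They are given by chi_k(m) = zeta_8^(k*m) for k = 0,...,7. Row orthogonality: sum_m chi_k(m) conj(chi_l(m)) = 8 * [k = l].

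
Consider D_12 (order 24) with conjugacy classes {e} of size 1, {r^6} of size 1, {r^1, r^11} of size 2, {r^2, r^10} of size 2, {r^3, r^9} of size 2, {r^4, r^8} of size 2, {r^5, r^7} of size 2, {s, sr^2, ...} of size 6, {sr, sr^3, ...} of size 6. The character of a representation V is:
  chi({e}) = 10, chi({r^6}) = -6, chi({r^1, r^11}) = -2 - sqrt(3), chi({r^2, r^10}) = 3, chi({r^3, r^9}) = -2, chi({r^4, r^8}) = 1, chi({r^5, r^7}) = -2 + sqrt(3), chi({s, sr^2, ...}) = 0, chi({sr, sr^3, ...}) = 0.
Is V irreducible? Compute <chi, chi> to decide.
Not irreducible (reducible): <chi, chi> = 8 > 1.

Proof sketch: <chi, chi> = (1/|G|) sum_C |C| * |chi(C)|^2 = (1/24)[1*|10|^2 + 1*|-6|^2 + 2*|-2 - sqrt(3)|^2 + 2*|3|^2 + 2*|-2|^2 + 2*|1|^2 + 2*|-2 + sqrt(3)|^2 + 6*|0|^2 + 6*|0|^2]
  = (1/24)[(100) + (36) + (8*sqrt(3) + 14) + (18) + (8) + (2) + (14 - 8*sqrt(3)) + (0) + (0)] = 192/24 = 8.
A character is irreducible iff <chi, chi> = 1, so this representation is reducible.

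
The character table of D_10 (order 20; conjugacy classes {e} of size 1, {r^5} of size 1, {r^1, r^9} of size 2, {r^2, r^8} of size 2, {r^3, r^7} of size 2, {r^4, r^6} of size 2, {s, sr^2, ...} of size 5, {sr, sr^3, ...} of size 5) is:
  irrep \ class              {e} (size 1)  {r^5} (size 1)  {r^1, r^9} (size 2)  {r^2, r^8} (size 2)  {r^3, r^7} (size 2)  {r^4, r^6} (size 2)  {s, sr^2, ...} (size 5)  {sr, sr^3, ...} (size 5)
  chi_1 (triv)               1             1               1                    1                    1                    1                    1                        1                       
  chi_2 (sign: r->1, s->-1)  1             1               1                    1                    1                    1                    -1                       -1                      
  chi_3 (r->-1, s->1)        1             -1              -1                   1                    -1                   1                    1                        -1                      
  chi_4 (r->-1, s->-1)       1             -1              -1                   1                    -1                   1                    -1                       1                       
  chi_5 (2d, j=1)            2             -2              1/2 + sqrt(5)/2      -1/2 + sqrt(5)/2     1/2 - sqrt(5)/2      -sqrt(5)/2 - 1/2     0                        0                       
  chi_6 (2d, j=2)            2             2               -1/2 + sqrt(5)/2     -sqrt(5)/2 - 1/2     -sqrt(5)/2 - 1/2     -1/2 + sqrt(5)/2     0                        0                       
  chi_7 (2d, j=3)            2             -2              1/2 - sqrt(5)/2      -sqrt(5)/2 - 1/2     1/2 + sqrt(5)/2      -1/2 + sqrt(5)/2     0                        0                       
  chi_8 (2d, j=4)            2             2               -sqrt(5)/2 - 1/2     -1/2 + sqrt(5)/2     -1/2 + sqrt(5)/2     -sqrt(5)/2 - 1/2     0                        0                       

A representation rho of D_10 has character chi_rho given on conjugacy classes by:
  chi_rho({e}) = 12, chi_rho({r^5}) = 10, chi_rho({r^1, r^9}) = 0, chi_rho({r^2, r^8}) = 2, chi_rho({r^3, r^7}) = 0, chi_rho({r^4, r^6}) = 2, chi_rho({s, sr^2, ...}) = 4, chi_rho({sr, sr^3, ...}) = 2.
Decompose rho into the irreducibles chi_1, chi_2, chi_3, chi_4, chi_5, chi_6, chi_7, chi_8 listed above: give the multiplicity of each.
Multiplicities: chi_1: 3, chi_2: 0, chi_3: 1, chi_4: 0, chi_5: 0, chi_6: 2, chi_7: 0, chi_8: 2.

Explanation: Use <chi_rho, chi> = (1/|G|) sum_C |C| * chi_rho(C) * conj(chi(C)) with |G| = 20 for each irreducible chi in the table:
  <chi_rho, chi_1> = (1/20)[1*(12)*conj(1) + 1*(10)*conj(1) + 2*(0)*conj(1) + 2*(2)*conj(1) + 2*(0)*conj(1) + 2*(2)*conj(1) + 5*(4)*conj(1) + 5*(2)*conj(1)]
      = (1/20)[(12) + (10) + (0) + (4) + (0) + (4) + (20) + (10)] = 60/20 = 3
  <chi_rho, chi_2> = (1/20)[1*(12)*conj(1) + 1*(10)*conj(1) + 2*(0)*conj(1) + 2*(2)*conj(1) + 2*(0)*conj(1) + 2*(2)*conj(1) + 5*(4)*conj(-1) + 5*(2)*conj(-1)]
      = (1/20)[(12) + (10) + (0) + (4) + (0) + (4) + (-20) + (-10)] = 0/20 = 0
  <chi_rho, chi_3> = (1/20)[1*(12)*conj(1) + 1*(10)*conj(-1) + 2*(0)*conj(-1) + 2*(2)*conj(1) + 2*(0)*conj(-1) + 2*(2)*conj(1) + 5*(4)*conj(1) + 5*(2)*conj(-1)]
      = (1/20)[(12) + (-10) + (0) + (4) + (0) + (4) + (20) + (-10)] = 20/20 = 1
  <chi_rho, chi_4> = (1/20)[1*(12)*conj(1) + 1*(10)*conj(-1) + 2*(0)*conj(-1) + 2*(2)*conj(1) + 2*(0)*conj(-1) + 2*(2)*conj(1) + 5*(4)*conj(-1) + 5*(2)*conj(1)]
      = (1/20)[(12) + (-10) + (0) + (4) + (0) + (4) + (-20) + (10)] = 0/20 = 0
  <chi_rho, chi_5> = (1/20)[1*(12)*conj(2) + 1*(10)*conj(-2) + 2*(0)*conj(1/2 + sqrt(5)/2) + 2*(2)*conj(-1/2 + sqrt(5)/2) + 2*(0)*conj(1/2 - sqrt(5)/2) + 2*(2)*conj(-sqrt(5)/2 - 1/2) + 5*(4)*conj(0) + 5*(2)*conj(0)]
      = (1/20)[(24) + (-20) + (0) + (-2 + 2*sqrt(5)) + (0) + (-2*sqrt(5) - 2) + (0) + (0)] = 0/20 = 0
  <chi_rho, chi_6> = (1/20)[1*(12)*conj(2) + 1*(10)*conj(2) + 2*(0)*conj(-1/2 + sqrt(5)/2) + 2*(2)*conj(-sqrt(5)/2 - 1/2) + 2*(0)*conj(-sqrt(5)/2 - 1/2) + 2*(2)*conj(-1/2 + sqrt(5)/2) + 5*(4)*conj(0) + 5*(2)*conj(0)]
      = (1/20)[(24) + (20) + (0) + (-2*sqrt(5) - 2) + (0) + (-2 + 2*sqrt(5)) + (0) + (0)] = 40/20 = 2
  <chi_rho, chi_7> = (1/20)[1*(12)*conj(2) + 1*(10)*conj(-2) + 2*(0)*conj(1/2 - sqrt(5)/2) + 2*(2)*conj(-sqrt(5)/2 - 1/2) + 2*(0)*conj(1/2 + sqrt(5)/2) + 2*(2)*conj(-1/2 + sqrt(5)/2) + 5*(4)*conj(0) + 5*(2)*conj(0)]
      = (1/20)[(24) + (-20) + (0) + (-2*sqrt(5) - 2) + (0) + (-2 + 2*sqrt(5)) + (0) + (0)] = 0/20 = 0
  <chi_rho, chi_8> = (1/20)[1*(12)*conj(2) + 1*(10)*conj(2) + 2*(0)*conj(-sqrt(5)/2 - 1/2) + 2*(2)*conj(-1/2 + sqrt(5)/2) + 2*(0)*conj(-1/2 + sqrt(5)/2) + 2*(2)*conj(-sqrt(5)/2 - 1/2) + 5*(4)*conj(0) + 5*(2)*conj(0)]
      = (1/20)[(24) + (20) + (0) + (-2 + 2*sqrt(5)) + (0) + (-2*sqrt(5) - 2) + (0) + (0)] = 40/20 = 2
Dimension check: dim(rho) = sum (mult * dim) = 3*1 + 0*1 + 1*1 + 0*1 + 0*2 + 2*2 + 0*2 + 2*2 = 12 = chi_rho(e) = 12.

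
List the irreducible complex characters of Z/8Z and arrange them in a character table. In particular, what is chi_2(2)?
Character table of Z/8Z (irreps indexed chi_0,...,chi_7 with chi_k(m) = zeta_8^(k*m), zeta_8 = exp(2*pi*i/8)):
  irrep \ class  {0} (size 1)  {1} (size 1)    {2} (size 1)  {3} (size 1)    {4} (size 1)  {5} (size 1)    {6} (size 1)  {7} (size 1)  
  chi_0          1             1               1             1               1             1               1             1             
  chi_1          1             exp(I*pi/4)     I             exp(3*I*pi/4)   -1            exp(-3*I*pi/4)  -I            exp(-I*pi/4)  
  chi_2          1             I               -1            -I              1             I               -1            -I            
  chi_3          1             exp(3*I*pi/4)   -I            exp(I*pi/4)     -1            exp(-I*pi/4)    I             exp(-3*I*pi/4)
  chi_4          1             -1              1             -1              1             -1              1             -1            
  chi_5          1             exp(-3*I*pi/4)  I             exp(-I*pi/4)    -1            exp(I*pi/4)     -I            exp(3*I*pi/4) 
  chi_6          1             -I              -1            I               1             -I              -1            I             
  chi_7          1             exp(-I*pi/4)    -I            exp(-3*I*pi/4)  -1            exp(3*I*pi/4)   I             exp(I*pi/4)   

Spot check: chi_2(2) = zeta_8^(2*2) = zeta_8^4 = -1.

Justification: Z/8Z is abelian, so all 8 irreducible complex representations are 1-dimensional. They are given by chi_k(m) = zeta_8^(k*m) for k = 0,...,7. Row orthogonality: sum_m chi_k(m) conj(chi_l(m)) = 8 * [k = l].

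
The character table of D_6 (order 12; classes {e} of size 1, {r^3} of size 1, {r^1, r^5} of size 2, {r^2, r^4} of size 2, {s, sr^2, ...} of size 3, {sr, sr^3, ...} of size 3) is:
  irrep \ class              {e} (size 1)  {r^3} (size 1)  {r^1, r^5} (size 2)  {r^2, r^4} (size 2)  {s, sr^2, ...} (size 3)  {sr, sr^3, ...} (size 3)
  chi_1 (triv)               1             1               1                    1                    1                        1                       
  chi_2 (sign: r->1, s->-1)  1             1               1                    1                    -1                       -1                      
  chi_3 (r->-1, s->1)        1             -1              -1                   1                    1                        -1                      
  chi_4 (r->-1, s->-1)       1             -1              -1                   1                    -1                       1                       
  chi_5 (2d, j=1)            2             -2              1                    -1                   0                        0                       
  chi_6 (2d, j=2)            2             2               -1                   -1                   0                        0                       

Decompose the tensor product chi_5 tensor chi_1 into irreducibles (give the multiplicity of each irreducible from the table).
chi_5 tensor chi_1 = chi_5 (all other irreducibles have multiplicity 0).

Details: The character of a tensor product is the pointwise product (chi_5 * chi_1)(C) = chi_5(C) * chi_1(C):
  {e}: (2)*(1), {r^3}: (-2)*(1), {r^1, r^5}: (1)*(1), {r^2, r^4}: (-1)*(1), {s, sr^2, ...}: (0)*(1), {sr, sr^3, ...}: (0)*(1)
so (chi_5 * chi_1) takes values
  {e} -> 2, {r^3} -> -2, {r^1, r^5} -> 1, {r^2, r^4} -> -1, {s, sr^2, ...} -> 0, {sr, sr^3, ...} -> 0.
Now take the inner product of this character with each irreducible chi from the table, <chi_5*chi_1, chi> = (1/12) sum_C |C| (chi_5*chi_1)(C) conj(chi(C)):
  <chi_5*chi_1, chi_1> = (1/12)[1*(2)*conj(1) + 1*(-2)*conj(1) + 2*(1)*conj(1) + 2*(-1)*conj(1) + 3*(0)*conj(1) + 3*(0)*conj(1)]
      = (1/12)[(2) + (-2) + (2) + (-2) + (0) + (0)] = 0/12 = 0
  <chi_5*chi_1, chi_2> = (1/12)[1*(2)*conj(1) + 1*(-2)*conj(1) + 2*(1)*conj(1) + 2*(-1)*conj(1) + 3*(0)*conj(-1) + 3*(0)*conj(-1)]
      = (1/12)[(2) + (-2) + (2) + (-2) + (0) + (0)] = 0/12 = 0
  <chi_5*chi_1, chi_3> = (1/12)[1*(2)*conj(1) + 1*(-2)*conj(-1) + 2*(1)*conj(-1) + 2*(-1)*conj(1) + 3*(0)*conj(1) + 3*(0)*conj(-1)]
      = (1/12)[(2) + (2) + (-2) + (-2) + (0) + (0)] = 0/12 = 0
  <chi_5*chi_1, chi_4> = (1/12)[1*(2)*conj(1) + 1*(-2)*conj(-1) + 2*(1)*conj(-1) + 2*(-1)*conj(1) + 3*(0)*conj(-1) + 3*(0)*conj(1)]
      = (1/12)[(2) + (2) + (-2) + (-2) + (0) + (0)] = 0/12 = 0
  <chi_5*chi_1, chi_5> = (1/12)[1*(2)*conj(2) + 1*(-2)*conj(-2) + 2*(1)*conj(1) + 2*(-1)*conj(-1) + 3*(0)*conj(0) + 3*(0)*conj(0)]
      = (1/12)[(4) + (4) + (2) + (2) + (0) + (0)] = 12/12 = 1
  <chi_5*chi_1, chi_6> = (1/12)[1*(2)*conj(2) + 1*(-2)*conj(2) + 2*(1)*conj(-1) + 2*(-1)*conj(-1) + 3*(0)*conj(0) + 3*(0)*conj(0)]
      = (1/12)[(4) + (-4) + (-2) + (2) + (0) + (0)] = 0/12 = 0
Hence the multiplicities are chi_5: 1. Dimension check: dim(chi_5)*dim(chi_1) = 2*1 = 2 and sum (mult * dim) = 1*2 = 2.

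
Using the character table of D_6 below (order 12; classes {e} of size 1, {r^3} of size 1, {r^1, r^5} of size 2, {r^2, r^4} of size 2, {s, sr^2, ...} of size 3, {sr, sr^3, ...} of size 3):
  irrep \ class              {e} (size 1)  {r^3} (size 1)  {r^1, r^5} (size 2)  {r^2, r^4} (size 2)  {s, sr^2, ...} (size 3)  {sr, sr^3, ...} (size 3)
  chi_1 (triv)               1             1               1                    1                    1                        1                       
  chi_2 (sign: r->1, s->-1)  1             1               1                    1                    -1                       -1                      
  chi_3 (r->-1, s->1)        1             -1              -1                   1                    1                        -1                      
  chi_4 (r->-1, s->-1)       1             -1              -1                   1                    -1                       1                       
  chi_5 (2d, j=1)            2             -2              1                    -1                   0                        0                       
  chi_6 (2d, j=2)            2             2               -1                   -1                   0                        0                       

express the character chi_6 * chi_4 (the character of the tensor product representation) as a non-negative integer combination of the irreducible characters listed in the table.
chi_6 tensor chi_4 = chi_5 (all other irreducibles have multiplicity 0).

Why: The character of a tensor product is the pointwise product (chi_6 * chi_4)(C) = chi_6(C) * chi_4(C):
  {e}: (2)*(1), {r^3}: (2)*(-1), {r^1, r^5}: (-1)*(-1), {r^2, r^4}: (-1)*(1), {s, sr^2, ...}: (0)*(-1), {sr, sr^3, ...}: (0)*(1)
so (chi_6 * chi_4) takes values
  {e} -> 2, {r^3} -> -2, {r^1, r^5} -> 1, {r^2, r^4} -> -1, {s, sr^2, ...} -> 0, {sr, sr^3, ...} -> 0.
Now take the inner product of this character with each irreducible chi from the table, <chi_6*chi_4, chi> = (1/12) sum_C |C| (chi_6*chi_4)(C) conj(chi(C)):
  <chi_6*chi_4, chi_1> = (1/12)[1*(2)*conj(1) + 1*(-2)*conj(1) + 2*(1)*conj(1) + 2*(-1)*conj(1) + 3*(0)*conj(1) + 3*(0)*conj(1)]
      = (1/12)[(2) + (-2) + (2) + (-2) + (0) + (0)] = 0/12 = 0
  <chi_6*chi_4, chi_2> = (1/12)[1*(2)*conj(1) + 1*(-2)*conj(1) + 2*(1)*conj(1) + 2*(-1)*conj(1) + 3*(0)*conj(-1) + 3*(0)*conj(-1)]
      = (1/12)[(2) + (-2) + (2) + (-2) + (0) + (0)] = 0/12 = 0
  <chi_6*chi_4, chi_3> = (1/12)[1*(2)*conj(1) + 1*(-2)*conj(-1) + 2*(1)*conj(-1) + 2*(-1)*conj(1) + 3*(0)*conj(1) + 3*(0)*conj(-1)]
      = (1/12)[(2) + (2) + (-2) + (-2) + (0) + (0)] = 0/12 = 0
  <chi_6*chi_4, chi_4> = (1/12)[1*(2)*conj(1) + 1*(-2)*conj(-1) + 2*(1)*conj(-1) + 2*(-1)*conj(1) + 3*(0)*conj(-1) + 3*(0)*conj(1)]
      = (1/12)[(2) + (2) + (-2) + (-2) + (0) + (0)] = 0/12 = 0
  <chi_6*chi_4, chi_5> = (1/12)[1*(2)*conj(2) + 1*(-2)*conj(-2) + 2*(1)*conj(1) + 2*(-1)*conj(-1) + 3*(0)*conj(0) + 3*(0)*conj(0)]
      = (1/12)[(4) + (4) + (2) + (2) + (0) + (0)] = 12/12 = 1
  <chi_6*chi_4, chi_6> = (1/12)[1*(2)*conj(2) + 1*(-2)*conj(2) + 2*(1)*conj(-1) + 2*(-1)*conj(-1) + 3*(0)*conj(0) + 3*(0)*conj(0)]
      = (1/12)[(4) + (-4) + (-2) + (2) + (0) + (0)] = 0/12 = 0
Hence the multiplicities are chi_5: 1. Dimension check: dim(chi_6)*dim(chi_4) = 2*1 = 2 and sum (mult * dim) = 1*2 = 2.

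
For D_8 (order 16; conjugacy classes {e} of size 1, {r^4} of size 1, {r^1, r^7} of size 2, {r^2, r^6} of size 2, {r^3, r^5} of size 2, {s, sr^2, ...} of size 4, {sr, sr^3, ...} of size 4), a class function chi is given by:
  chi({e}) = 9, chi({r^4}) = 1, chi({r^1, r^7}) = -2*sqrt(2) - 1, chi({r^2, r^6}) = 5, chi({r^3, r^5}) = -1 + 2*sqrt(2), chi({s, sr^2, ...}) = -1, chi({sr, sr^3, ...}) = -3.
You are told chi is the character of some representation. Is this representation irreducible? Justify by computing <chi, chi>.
Not irreducible (reducible): <chi, chi> = 13 > 1.

Explanation: <chi, chi> = (1/|G|) sum_C |C| * |chi(C)|^2 = (1/16)[1*|9|^2 + 1*|1|^2 + 2*|-2*sqrt(2) - 1|^2 + 2*|5|^2 + 2*|-1 + 2*sqrt(2)|^2 + 4*|-1|^2 + 4*|-3|^2]
  = (1/16)[(81) + (1) + (8*sqrt(2) + 18) + (50) + (18 - 8*sqrt(2)) + (4) + (36)] = 208/16 = 13.
A character is irreducible iff <chi, chi> = 1, so this representation is reducible.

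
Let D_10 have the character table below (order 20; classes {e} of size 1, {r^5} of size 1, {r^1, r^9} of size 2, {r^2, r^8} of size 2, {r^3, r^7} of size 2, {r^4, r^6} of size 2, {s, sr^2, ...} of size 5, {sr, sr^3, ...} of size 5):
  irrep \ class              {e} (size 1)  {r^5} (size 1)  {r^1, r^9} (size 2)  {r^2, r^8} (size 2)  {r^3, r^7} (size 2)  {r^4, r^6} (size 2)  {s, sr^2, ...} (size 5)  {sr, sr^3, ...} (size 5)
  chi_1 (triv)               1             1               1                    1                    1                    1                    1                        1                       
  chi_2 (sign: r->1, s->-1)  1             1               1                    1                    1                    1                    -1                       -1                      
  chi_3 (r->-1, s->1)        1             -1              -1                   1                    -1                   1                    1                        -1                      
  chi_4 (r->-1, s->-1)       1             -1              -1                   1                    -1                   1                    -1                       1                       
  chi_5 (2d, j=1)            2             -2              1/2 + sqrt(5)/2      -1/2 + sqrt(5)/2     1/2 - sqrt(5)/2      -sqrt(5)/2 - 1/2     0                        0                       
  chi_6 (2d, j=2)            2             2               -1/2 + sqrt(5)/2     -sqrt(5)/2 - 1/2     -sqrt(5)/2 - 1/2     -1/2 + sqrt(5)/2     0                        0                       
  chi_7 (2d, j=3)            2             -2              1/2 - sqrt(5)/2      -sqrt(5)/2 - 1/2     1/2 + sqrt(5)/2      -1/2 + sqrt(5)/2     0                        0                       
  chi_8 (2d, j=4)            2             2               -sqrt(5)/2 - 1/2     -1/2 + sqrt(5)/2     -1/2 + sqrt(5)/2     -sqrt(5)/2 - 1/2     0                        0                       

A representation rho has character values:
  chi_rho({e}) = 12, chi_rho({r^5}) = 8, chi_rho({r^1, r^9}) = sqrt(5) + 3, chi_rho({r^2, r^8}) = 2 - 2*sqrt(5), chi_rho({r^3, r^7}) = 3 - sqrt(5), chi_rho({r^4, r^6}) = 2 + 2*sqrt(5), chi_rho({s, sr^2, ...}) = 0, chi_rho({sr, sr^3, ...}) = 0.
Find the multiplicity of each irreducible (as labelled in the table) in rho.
Multiplicities: chi_1: 2, chi_2: 2, chi_3: 0, chi_4: 0, chi_5: 0, chi_6: 3, chi_7: 1, chi_8: 0.

Use <chi_rho, chi> = (1/|G|) sum_C |C| * chi_rho(C) * conj(chi(C)) with |G| = 20 for each irreducible chi in the table:
  <chi_rho, chi_1> = (1/20)[1*(12)*conj(1) + 1*(8)*conj(1) + 2*(sqrt(5) + 3)*conj(1) + 2*(2 - 2*sqrt(5))*conj(1) + 2*(3 - sqrt(5))*conj(1) + 2*(2 + 2*sqrt(5))*conj(1) + 5*(0)*conj(1) + 5*(0)*conj(1)]
      = (1/20)[(12) + (8) + (2*sqrt(5) + 6) + (4 - 4*sqrt(5)) + (6 - 2*sqrt(5)) + (4 + 4*sqrt(5)) + (0) + (0)] = 40/20 = 2
  <chi_rho, chi_2> = (1/20)[1*(12)*conj(1) + 1*(8)*conj(1) + 2*(sqrt(5) + 3)*conj(1) + 2*(2 - 2*sqrt(5))*conj(1) + 2*(3 - sqrt(5))*conj(1) + 2*(2 + 2*sqrt(5))*conj(1) + 5*(0)*conj(-1) + 5*(0)*conj(-1)]
      = (1/20)[(12) + (8) + (2*sqrt(5) + 6) + (4 - 4*sqrt(5)) + (6 - 2*sqrt(5)) + (4 + 4*sqrt(5)) + (0) + (0)] = 40/20 = 2
  <chi_rho, chi_3> = (1/20)[1*(12)*conj(1) + 1*(8)*conj(-1) + 2*(sqrt(5) + 3)*conj(-1) + 2*(2 - 2*sqrt(5))*conj(1) + 2*(3 - sqrt(5))*conj(-1) + 2*(2 + 2*sqrt(5))*conj(1) + 5*(0)*conj(1) + 5*(0)*conj(-1)]
      = (1/20)[(12) + (-8) + (-6 - 2*sqrt(5)) + (4 - 4*sqrt(5)) + (-6 + 2*sqrt(5)) + (4 + 4*sqrt(5)) + (0) + (0)] = 0/20 = 0
  <chi_rho, chi_4> = (1/20)[1*(12)*conj(1) + 1*(8)*conj(-1) + 2*(sqrt(5) + 3)*conj(-1) + 2*(2 - 2*sqrt(5))*conj(1) + 2*(3 - sqrt(5))*conj(-1) + 2*(2 + 2*sqrt(5))*conj(1) + 5*(0)*conj(-1) + 5*(0)*conj(1)]
      = (1/20)[(12) + (-8) + (-6 - 2*sqrt(5)) + (4 - 4*sqrt(5)) + (-6 + 2*sqrt(5)) + (4 + 4*sqrt(5)) + (0) + (0)] = 0/20 = 0
  <chi_rho, chi_5> = (1/20)[1*(12)*conj(2) + 1*(8)*conj(-2) + 2*(sqrt(5) + 3)*conj(1/2 + sqrt(5)/2) + 2*(2 - 2*sqrt(5))*conj(-1/2 + sqrt(5)/2) + 2*(3 - sqrt(5))*conj(1/2 - sqrt(5)/2) + 2*(2 + 2*sqrt(5))*conj(-sqrt(5)/2 - 1/2) + 5*(0)*conj(0) + 5*(0)*conj(0)]
      = (1/20)[(24) + (-16) + (8 + 4*sqrt(5)) + (-12 + 4*sqrt(5)) + (8 - 4*sqrt(5)) + (-12 - 4*sqrt(5)) + (0) + (0)] = 0/20 = 0
  <chi_rho, chi_6> = (1/20)[1*(12)*conj(2) + 1*(8)*conj(2) + 2*(sqrt(5) + 3)*conj(-1/2 + sqrt(5)/2) + 2*(2 - 2*sqrt(5))*conj(-sqrt(5)/2 - 1/2) + 2*(3 - sqrt(5))*conj(-sqrt(5)/2 - 1/2) + 2*(2 + 2*sqrt(5))*conj(-1/2 + sqrt(5)/2) + 5*(0)*conj(0) + 5*(0)*conj(0)]
      = (1/20)[(24) + (16) + (2 + 2*sqrt(5)) + (8) + (2 - 2*sqrt(5)) + (8) + (0) + (0)] = 60/20 = 3
  <chi_rho, chi_7> = (1/20)[1*(12)*conj(2) + 1*(8)*conj(-2) + 2*(sqrt(5) + 3)*conj(1/2 - sqrt(5)/2) + 2*(2 - 2*sqrt(5))*conj(-sqrt(5)/2 - 1/2) + 2*(3 - sqrt(5))*conj(1/2 + sqrt(5)/2) + 2*(2 + 2*sqrt(5))*conj(-1/2 + sqrt(5)/2) + 5*(0)*conj(0) + 5*(0)*conj(0)]
      = (1/20)[(24) + (-16) + (-2*sqrt(5) - 2) + (8) + (-2 + 2*sqrt(5)) + (8) + (0) + (0)] = 20/20 = 1
  <chi_rho, chi_8> = (1/20)[1*(12)*conj(2) + 1*(8)*conj(2) + 2*(sqrt(5) + 3)*conj(-sqrt(5)/2 - 1/2) + 2*(2 - 2*sqrt(5))*conj(-1/2 + sqrt(5)/2) + 2*(3 - sqrt(5))*conj(-1/2 + sqrt(5)/2) + 2*(2 + 2*sqrt(5))*conj(-sqrt(5)/2 - 1/2) + 5*(0)*conj(0) + 5*(0)*conj(0)]
      = (1/20)[(24) + (16) + (-4*sqrt(5) - 8) + (-12 + 4*sqrt(5)) + (-8 + 4*sqrt(5)) + (-12 - 4*sqrt(5)) + (0) + (0)] = 0/20 = 0
Dimension check: dim(rho) = sum (mult * dim) = 2*1 + 2*1 + 0*1 + 0*1 + 0*2 + 3*2 + 1*2 + 0*2 = 12 = chi_rho(e) = 12.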